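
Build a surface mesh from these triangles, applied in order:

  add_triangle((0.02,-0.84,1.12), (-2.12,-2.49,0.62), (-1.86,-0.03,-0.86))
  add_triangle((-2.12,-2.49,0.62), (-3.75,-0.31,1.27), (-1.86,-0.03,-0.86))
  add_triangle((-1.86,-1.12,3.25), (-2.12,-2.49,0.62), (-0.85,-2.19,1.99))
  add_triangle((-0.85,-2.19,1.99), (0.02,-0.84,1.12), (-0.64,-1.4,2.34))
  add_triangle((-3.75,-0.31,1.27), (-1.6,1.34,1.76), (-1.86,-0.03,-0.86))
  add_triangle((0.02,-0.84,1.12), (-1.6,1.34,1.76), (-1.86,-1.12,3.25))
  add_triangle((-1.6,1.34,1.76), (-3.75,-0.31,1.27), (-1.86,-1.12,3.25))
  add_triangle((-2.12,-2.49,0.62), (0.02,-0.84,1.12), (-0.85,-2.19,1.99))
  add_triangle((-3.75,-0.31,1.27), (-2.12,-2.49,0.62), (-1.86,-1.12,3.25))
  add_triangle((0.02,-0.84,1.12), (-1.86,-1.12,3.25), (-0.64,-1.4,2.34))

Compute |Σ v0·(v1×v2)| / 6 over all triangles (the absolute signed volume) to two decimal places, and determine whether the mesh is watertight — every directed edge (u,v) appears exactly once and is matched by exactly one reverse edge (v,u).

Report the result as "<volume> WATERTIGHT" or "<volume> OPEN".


Per-triangle v0·(v1×v2)/6:
  t1: -0.4288
  t2: +2.1631
  t3: +1.7944
  t4: +0.1474
  t5: +1.4652
  t6: +0.5511
  t7: +3.1465
  t8: +0.0573
  t9: +3.8497
  t10: +0.0406
Σ = +12.7866 → |volume| = 12.79

Directed edges: 30 total; 6 unmatched, e.g. (-1.86,-0.03,-0.86)→(0.02,-0.84,1.12) → open.

12.79 OPEN


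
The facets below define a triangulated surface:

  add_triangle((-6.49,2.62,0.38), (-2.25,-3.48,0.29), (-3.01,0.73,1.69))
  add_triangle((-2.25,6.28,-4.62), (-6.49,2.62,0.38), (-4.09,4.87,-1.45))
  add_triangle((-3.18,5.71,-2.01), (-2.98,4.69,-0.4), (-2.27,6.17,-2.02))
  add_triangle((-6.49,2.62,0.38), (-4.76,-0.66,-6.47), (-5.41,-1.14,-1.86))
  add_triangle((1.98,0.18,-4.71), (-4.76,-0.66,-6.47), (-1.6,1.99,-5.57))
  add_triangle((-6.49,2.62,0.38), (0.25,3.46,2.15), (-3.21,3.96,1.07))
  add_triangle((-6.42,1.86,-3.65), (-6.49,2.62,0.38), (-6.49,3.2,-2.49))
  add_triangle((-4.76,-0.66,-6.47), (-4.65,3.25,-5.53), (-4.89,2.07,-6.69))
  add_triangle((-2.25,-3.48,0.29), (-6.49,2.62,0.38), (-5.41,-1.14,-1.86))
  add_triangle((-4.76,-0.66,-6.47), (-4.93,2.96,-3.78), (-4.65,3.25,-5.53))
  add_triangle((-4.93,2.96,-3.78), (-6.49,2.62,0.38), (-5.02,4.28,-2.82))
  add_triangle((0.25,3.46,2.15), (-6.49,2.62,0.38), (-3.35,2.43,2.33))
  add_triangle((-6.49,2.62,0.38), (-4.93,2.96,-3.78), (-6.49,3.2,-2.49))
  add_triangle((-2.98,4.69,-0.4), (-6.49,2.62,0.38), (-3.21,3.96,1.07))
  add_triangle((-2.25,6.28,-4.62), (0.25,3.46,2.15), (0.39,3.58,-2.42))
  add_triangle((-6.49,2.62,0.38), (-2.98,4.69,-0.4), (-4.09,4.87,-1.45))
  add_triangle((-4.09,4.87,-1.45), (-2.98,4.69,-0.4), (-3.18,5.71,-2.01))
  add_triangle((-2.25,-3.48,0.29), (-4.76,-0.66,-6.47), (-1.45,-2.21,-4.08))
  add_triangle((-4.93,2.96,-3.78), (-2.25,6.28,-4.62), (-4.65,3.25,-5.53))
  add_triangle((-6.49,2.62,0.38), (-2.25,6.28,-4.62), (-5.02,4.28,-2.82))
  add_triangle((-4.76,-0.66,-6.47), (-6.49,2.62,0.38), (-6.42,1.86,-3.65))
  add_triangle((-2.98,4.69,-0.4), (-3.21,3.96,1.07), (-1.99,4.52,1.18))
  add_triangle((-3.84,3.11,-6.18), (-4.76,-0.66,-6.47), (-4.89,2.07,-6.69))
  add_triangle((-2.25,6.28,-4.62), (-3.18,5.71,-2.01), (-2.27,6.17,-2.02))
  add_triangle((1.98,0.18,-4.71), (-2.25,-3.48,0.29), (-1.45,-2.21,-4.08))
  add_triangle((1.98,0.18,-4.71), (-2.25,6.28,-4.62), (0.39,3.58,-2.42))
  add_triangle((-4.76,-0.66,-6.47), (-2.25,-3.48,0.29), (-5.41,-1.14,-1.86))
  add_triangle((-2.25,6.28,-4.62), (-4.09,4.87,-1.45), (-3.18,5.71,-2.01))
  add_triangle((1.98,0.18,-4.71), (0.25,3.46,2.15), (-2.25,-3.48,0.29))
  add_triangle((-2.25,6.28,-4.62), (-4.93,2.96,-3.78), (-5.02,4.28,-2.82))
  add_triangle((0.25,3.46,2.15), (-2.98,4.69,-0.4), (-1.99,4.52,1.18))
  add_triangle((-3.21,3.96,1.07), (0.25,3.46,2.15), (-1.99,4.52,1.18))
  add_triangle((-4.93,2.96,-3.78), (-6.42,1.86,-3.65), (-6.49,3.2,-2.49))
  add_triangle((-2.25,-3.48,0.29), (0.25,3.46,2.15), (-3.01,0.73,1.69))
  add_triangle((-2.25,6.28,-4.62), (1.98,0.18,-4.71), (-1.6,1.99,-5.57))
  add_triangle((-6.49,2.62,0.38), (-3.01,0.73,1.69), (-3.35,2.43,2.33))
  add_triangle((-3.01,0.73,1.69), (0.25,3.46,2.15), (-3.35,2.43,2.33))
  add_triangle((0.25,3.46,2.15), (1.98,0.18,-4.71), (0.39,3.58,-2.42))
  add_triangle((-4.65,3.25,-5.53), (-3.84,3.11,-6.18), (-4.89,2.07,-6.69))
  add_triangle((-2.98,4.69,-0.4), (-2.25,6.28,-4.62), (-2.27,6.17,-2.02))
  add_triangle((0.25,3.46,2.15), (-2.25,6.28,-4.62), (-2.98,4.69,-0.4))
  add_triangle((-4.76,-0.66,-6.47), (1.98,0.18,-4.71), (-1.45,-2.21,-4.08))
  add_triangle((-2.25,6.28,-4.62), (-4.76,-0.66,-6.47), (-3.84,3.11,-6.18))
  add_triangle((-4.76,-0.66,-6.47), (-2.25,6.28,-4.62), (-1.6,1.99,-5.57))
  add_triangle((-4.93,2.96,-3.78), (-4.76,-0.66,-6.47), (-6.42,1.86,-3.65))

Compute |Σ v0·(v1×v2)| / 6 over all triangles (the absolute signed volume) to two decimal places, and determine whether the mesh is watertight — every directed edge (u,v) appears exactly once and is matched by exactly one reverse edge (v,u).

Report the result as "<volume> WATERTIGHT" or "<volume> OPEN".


250.35 OPEN

Per-triangle v0·(v1×v2)/6:
  t1: +7.1023
  t2: +6.7279
  t3: +1.4415
  t4: +18.1863
  t5: +13.2420
  t6: +2.8404
  t7: +4.7973
  t8: +1.8571
  t9: +10.9015
  t10: +6.7407
  t11: +6.6508
  t12: +5.6959
  t13: +0.4580
  t14: +4.9824
  t15: +7.8871
  t16: +4.3721
  t17: +1.5477
  t18: +10.6372
  t19: +6.8674
  t20: +6.5109
  t21: +5.9005
  t22: +1.8196
  t23: +1.9689
  t24: +2.8543
  t25: +4.6667
  t26: +8.4713
  t27: +12.7712
  t28: +2.8454
  t29: -2.7754
  t30: +7.1788
  t31: +1.3105
  t32: +1.4257
  t33: +3.3461
  t34: +2.9065
  t35: +13.0364
  t36: +2.8842
  t37: +1.0654
  t38: +4.9032
  t39: +1.9739
  t40: -3.2371
  t41: +11.1432
  t42: +11.6378
  t43: -0.5103
  t44: +15.0153
  t45: +8.3003
Σ = +250.3486 → |volume| = 250.35

Directed edges: 135 total; 3 unmatched, e.g. (-2.25,6.28,-4.62)→(-4.65,3.25,-5.53) → open.


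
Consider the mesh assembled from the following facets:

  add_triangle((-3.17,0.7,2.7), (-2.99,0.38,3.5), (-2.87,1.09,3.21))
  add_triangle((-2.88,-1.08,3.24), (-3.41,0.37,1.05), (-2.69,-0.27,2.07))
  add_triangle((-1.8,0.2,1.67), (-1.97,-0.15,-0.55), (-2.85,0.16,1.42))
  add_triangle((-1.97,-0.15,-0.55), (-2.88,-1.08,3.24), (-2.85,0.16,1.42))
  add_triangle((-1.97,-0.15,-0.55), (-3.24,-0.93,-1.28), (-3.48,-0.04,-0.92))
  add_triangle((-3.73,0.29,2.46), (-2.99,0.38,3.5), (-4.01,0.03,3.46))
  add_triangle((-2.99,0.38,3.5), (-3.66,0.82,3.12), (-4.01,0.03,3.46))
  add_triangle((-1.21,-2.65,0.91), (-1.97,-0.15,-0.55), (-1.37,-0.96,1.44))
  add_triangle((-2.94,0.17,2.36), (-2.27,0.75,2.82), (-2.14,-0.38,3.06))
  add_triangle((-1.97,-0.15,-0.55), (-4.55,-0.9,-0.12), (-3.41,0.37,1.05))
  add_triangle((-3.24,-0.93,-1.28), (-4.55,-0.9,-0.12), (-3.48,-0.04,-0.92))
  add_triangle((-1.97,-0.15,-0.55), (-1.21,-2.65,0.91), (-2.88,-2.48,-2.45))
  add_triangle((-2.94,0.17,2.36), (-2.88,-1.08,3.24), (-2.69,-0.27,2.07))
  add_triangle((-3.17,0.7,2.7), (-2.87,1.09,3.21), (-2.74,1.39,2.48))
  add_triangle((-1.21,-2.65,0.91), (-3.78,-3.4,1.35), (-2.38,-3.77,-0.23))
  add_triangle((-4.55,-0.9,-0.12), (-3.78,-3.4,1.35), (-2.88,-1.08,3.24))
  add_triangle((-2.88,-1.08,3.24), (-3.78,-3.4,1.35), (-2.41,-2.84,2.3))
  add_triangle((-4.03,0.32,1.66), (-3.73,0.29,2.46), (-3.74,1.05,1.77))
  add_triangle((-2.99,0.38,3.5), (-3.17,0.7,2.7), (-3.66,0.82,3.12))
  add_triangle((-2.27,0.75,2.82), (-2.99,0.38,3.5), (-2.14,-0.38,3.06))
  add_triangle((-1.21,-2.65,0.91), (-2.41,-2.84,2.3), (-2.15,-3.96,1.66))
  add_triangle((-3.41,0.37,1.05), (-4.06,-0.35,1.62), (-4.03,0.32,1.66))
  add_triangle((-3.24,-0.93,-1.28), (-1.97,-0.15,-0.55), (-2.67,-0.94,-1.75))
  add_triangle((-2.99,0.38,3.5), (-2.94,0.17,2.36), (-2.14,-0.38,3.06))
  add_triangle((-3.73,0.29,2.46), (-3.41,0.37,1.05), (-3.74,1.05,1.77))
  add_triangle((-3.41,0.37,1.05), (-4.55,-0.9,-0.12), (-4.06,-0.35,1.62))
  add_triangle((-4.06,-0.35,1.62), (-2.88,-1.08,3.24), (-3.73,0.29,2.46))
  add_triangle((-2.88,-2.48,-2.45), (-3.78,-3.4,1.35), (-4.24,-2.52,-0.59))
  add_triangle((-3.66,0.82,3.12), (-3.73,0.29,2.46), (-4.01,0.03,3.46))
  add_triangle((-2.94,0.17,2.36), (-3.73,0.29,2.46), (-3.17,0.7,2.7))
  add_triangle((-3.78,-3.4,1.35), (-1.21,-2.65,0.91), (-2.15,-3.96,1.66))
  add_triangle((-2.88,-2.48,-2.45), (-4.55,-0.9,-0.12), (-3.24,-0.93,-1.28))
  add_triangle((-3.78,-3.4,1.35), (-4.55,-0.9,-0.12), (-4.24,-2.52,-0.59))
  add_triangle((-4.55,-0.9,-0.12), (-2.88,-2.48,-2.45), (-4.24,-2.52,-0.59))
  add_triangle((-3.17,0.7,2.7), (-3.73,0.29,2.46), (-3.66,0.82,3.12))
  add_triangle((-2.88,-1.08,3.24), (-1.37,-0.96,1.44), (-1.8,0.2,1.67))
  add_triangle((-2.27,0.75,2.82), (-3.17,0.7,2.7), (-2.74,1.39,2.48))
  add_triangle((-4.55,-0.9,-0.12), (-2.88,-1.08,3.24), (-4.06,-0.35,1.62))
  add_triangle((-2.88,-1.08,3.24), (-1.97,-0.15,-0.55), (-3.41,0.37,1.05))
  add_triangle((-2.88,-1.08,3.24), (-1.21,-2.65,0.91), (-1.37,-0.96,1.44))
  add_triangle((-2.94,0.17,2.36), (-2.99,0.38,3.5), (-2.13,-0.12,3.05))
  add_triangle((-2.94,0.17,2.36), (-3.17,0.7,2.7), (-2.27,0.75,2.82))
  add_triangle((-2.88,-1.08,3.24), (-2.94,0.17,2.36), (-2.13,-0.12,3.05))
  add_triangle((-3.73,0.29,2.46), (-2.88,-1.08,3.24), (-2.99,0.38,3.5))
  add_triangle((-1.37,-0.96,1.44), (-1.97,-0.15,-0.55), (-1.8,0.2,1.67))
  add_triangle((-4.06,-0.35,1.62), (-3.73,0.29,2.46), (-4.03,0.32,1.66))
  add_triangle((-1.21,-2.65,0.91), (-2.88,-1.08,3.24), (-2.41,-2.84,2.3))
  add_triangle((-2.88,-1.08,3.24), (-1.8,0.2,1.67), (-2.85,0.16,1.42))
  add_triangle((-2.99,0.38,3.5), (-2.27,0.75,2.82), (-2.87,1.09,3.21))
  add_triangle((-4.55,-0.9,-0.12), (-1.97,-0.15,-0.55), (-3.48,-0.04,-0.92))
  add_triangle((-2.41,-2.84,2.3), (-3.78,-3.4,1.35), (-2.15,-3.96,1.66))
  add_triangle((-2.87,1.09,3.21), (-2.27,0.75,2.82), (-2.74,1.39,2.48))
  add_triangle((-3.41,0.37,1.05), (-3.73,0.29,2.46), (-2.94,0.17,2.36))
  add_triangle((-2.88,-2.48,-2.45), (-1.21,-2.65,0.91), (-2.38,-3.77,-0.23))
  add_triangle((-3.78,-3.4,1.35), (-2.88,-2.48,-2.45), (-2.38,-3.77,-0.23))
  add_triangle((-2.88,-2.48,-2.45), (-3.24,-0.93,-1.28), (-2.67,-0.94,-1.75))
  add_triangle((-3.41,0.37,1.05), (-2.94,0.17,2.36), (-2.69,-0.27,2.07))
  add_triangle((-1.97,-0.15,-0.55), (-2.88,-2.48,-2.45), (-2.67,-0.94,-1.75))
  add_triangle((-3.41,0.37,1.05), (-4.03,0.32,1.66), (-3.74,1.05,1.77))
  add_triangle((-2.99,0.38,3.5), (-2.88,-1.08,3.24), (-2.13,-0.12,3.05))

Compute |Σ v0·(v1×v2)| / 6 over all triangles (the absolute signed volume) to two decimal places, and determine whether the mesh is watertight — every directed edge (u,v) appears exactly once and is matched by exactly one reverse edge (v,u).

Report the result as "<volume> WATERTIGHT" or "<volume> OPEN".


Per-triangle v0·(v1×v2)/6:
  t1: +0.3431
  t2: -0.2312
  t3: -0.0237
  t4: +1.1267
  t5: -0.0162
  t6: -0.3424
  t7: +0.4965
  t8: -1.1800
  t9: -0.6532
  t10: +0.6017
  t11: +0.7689
  t12: -2.3085
  t13: -0.2481
  t14: +0.2822
  t15: +1.5530
  t16: +6.1085
  t17: +2.3062
  t18: +0.4681
  t19: -0.0063
  t20: +0.1805
  t21: +0.0524
  t22: +0.1636
  t23: +0.1346
  t24: +0.4077
  t25: -0.5205
  t26: +0.9763
  t27: +1.4121
  t28: +2.6888
  t29: +0.3951
  t30: -0.1409
  t31: +0.2678
  t32: +1.2100
  t33: +2.8101
  t34: +2.3342
  t35: -0.0037
  t36: -0.1186
  t37: -0.3485
  t38: +1.8077
  t39: -1.4018
  t40: -0.0101
  t41: -0.2671
  t42: -0.2055
  t43: -0.7080
  t44: +1.3616
  t45: -0.8121
  t46: +0.4173
  t47: +0.0141
  t48: +0.5408
  t49: +0.0932
  t50: -0.0943
  t51: +1.4593
  t52: +0.0156
  t53: -0.0162
  t54: -0.2164
  t55: +3.6457
  t56: +0.4976
  t57: -0.3594
  t58: -0.3475
  t59: +0.1947
  t60: +0.4267
Σ = +26.9824 → |volume| = 26.98

Directed edges: 180 total, each appears once with its reverse present → watertight.

26.98 WATERTIGHT


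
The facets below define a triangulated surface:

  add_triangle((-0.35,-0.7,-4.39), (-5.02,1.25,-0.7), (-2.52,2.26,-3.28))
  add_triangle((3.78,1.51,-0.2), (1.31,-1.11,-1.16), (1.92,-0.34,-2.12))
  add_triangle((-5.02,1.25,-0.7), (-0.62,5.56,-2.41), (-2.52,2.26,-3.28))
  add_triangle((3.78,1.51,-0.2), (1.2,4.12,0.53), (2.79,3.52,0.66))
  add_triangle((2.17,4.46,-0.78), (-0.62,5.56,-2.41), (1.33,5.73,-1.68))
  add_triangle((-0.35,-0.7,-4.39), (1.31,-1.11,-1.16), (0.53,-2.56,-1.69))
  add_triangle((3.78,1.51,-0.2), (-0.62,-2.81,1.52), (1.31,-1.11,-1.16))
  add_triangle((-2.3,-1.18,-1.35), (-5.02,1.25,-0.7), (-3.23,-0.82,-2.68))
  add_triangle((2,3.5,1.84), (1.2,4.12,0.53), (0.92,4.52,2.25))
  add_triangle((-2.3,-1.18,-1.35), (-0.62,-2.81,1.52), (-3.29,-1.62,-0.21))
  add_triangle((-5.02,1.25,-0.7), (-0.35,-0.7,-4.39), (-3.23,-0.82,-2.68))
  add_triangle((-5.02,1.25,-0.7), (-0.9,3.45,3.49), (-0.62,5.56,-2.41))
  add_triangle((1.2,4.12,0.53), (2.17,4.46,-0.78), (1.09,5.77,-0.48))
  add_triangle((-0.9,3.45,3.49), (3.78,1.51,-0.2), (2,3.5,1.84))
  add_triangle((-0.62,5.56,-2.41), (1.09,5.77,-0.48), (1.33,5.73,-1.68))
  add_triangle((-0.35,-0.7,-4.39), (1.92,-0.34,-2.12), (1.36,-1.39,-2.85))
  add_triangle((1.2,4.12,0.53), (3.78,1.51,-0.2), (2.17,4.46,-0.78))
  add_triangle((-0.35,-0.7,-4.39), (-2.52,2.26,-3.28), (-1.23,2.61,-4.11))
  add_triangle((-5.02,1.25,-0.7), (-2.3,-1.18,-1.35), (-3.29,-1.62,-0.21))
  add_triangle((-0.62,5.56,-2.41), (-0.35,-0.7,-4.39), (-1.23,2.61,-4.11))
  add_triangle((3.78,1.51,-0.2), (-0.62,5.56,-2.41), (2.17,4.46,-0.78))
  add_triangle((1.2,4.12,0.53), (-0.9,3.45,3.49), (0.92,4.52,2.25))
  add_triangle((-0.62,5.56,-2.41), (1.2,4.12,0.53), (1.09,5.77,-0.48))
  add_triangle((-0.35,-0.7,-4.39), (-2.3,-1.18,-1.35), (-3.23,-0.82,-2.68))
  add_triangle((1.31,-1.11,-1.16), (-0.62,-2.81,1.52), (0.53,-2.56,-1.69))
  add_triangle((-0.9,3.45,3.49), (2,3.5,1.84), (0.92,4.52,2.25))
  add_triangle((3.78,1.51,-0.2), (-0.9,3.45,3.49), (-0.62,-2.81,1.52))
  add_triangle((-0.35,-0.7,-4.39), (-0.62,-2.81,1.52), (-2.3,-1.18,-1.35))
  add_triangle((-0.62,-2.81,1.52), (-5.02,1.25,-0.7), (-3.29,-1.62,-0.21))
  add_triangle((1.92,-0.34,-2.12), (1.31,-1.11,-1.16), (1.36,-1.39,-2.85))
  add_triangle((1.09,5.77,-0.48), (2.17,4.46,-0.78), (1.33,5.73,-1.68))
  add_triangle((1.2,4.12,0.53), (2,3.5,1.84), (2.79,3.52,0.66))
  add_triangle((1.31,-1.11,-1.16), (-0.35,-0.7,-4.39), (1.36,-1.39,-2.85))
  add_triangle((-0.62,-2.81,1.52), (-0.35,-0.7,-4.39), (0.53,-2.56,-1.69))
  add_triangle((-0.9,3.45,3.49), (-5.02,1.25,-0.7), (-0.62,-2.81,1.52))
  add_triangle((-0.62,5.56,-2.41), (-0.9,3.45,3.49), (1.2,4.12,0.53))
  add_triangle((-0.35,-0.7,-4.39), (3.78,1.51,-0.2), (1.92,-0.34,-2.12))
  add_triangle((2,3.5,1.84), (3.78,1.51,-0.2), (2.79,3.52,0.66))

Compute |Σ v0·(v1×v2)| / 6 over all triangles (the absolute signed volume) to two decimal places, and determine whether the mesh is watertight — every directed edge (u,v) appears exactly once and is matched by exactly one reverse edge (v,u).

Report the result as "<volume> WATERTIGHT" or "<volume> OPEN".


133.70 OPEN

Per-triangle v0·(v1×v2)/6:
  t1: +7.8582
  t2: +1.3163
  t3: +10.0716
  t4: +0.9529
  t5: -0.1176
  t6: +1.9005
  t7: +3.2910
  t8: +1.8708
  t9: +1.5019
  t10: +1.6931
  t11: +4.4312
  t12: +22.6231
  t13: +1.2800
  t14: +1.1878
  t15: +2.3965
  t16: +1.4277
  t17: +2.8691
  t18: +3.5585
  t19: +2.4654
  t20: +2.9022
  t21: +3.0959
  t22: +1.3531
  t23: +0.6121
  t24: +1.4993
  t25: +1.3364
  t26: +1.8374
  t27: +9.1262
  t28: +4.3731
  t29: +2.6615
  t30: +0.4842
  t31: +1.4388
  t32: +1.5446
  t33: +0.1142
  t34: +2.7267
  t35: +13.3030
  t36: +8.7720
  t37: +2.3622
  t38: +1.5745
Σ = +133.6954 → |volume| = 133.70

Directed edges: 114 total; 6 unmatched, e.g. (-0.62,5.56,-2.41)→(-2.52,2.26,-3.28) → open.


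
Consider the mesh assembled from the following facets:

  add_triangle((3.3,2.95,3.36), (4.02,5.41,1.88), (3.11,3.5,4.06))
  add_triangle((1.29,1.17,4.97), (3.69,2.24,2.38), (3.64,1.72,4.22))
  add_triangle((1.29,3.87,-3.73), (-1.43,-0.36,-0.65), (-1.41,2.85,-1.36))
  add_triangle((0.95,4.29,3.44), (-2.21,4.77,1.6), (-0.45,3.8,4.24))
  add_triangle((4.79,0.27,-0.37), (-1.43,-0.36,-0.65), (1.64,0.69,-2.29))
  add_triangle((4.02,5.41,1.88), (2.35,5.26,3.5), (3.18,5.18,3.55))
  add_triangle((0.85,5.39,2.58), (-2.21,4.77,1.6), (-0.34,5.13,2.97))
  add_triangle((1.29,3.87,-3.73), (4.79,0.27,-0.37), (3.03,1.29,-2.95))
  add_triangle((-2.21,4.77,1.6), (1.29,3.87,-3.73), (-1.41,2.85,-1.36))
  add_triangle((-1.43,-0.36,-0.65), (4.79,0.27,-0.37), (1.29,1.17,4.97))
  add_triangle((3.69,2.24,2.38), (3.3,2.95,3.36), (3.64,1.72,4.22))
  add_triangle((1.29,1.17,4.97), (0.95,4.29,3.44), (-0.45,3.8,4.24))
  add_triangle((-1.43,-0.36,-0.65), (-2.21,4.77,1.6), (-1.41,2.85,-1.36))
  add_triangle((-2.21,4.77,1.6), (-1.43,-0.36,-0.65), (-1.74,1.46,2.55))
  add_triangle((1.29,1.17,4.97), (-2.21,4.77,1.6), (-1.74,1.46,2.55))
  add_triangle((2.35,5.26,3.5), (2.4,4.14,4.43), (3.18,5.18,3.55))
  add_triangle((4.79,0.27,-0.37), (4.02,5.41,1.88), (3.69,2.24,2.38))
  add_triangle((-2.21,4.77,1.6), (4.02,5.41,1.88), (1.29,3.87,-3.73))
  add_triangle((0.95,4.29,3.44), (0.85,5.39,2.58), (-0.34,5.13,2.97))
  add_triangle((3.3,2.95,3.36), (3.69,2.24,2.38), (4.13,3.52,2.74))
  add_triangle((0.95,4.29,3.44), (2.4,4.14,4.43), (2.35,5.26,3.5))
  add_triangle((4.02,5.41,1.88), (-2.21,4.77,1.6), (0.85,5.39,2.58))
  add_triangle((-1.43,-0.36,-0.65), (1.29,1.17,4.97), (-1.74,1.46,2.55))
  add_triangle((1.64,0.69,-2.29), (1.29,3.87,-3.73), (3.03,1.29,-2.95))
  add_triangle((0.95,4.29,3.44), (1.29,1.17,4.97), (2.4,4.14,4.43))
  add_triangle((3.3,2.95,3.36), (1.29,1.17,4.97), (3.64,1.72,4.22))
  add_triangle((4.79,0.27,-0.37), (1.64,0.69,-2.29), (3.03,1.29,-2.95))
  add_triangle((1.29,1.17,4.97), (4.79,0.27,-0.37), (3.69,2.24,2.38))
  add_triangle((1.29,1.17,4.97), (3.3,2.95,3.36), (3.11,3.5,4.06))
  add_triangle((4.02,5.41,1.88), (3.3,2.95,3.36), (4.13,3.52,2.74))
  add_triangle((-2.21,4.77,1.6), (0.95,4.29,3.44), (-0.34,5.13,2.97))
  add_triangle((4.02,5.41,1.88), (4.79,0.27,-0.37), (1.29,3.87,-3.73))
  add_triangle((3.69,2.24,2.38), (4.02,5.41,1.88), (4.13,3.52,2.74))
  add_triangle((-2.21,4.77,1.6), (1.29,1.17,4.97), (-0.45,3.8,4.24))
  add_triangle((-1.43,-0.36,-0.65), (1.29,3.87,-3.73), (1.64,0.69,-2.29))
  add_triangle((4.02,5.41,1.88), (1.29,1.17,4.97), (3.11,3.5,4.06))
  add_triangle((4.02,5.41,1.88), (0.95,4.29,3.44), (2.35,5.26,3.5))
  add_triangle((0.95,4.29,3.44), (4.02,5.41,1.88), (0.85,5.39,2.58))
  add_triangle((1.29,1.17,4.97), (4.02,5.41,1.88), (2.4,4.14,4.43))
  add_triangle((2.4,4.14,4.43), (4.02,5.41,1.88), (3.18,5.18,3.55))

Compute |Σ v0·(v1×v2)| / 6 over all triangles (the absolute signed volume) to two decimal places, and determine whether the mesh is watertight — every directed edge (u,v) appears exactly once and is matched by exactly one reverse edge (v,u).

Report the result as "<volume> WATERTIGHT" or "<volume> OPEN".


Per-triangle v0·(v1×v2)/6:
  t1: +1.7688
  t2: -1.6916
  t3: +2.6895
  t4: +4.8404
  t5: +0.8453
  t6: +1.4503
  t7: +2.0742
  t8: +4.9897
  t9: +6.0345
  t10: +0.4646
  t11: +1.4610
  t12: +4.6023
  t13: +2.9023
  t14: +3.0629
  t15: +6.8713
  t16: +1.2216
  t17: +7.4746
  t18: +26.2489
  t19: +1.5575
  t20: +0.7228
  t21: +1.7021
  t22: +3.8319
  t23: +1.3100
  t24: +1.1729
  t25: +3.4574
  t26: +3.0897
  t27: +0.6373
  t28: +5.8895
  t29: +1.4394
  t30: +1.6729
  t31: +0.3226
  t32: +21.6633
  t33: +0.5832
  t34: +0.4504
  t35: +2.2797
  t36: +1.0170
  t37: +0.6347
  t38: +4.1188
  t39: +3.9172
  t40: +0.7376
Σ = +139.5186 → |volume| = 139.52

Directed edges: 120 total, each appears once with its reverse present → watertight.

139.52 WATERTIGHT


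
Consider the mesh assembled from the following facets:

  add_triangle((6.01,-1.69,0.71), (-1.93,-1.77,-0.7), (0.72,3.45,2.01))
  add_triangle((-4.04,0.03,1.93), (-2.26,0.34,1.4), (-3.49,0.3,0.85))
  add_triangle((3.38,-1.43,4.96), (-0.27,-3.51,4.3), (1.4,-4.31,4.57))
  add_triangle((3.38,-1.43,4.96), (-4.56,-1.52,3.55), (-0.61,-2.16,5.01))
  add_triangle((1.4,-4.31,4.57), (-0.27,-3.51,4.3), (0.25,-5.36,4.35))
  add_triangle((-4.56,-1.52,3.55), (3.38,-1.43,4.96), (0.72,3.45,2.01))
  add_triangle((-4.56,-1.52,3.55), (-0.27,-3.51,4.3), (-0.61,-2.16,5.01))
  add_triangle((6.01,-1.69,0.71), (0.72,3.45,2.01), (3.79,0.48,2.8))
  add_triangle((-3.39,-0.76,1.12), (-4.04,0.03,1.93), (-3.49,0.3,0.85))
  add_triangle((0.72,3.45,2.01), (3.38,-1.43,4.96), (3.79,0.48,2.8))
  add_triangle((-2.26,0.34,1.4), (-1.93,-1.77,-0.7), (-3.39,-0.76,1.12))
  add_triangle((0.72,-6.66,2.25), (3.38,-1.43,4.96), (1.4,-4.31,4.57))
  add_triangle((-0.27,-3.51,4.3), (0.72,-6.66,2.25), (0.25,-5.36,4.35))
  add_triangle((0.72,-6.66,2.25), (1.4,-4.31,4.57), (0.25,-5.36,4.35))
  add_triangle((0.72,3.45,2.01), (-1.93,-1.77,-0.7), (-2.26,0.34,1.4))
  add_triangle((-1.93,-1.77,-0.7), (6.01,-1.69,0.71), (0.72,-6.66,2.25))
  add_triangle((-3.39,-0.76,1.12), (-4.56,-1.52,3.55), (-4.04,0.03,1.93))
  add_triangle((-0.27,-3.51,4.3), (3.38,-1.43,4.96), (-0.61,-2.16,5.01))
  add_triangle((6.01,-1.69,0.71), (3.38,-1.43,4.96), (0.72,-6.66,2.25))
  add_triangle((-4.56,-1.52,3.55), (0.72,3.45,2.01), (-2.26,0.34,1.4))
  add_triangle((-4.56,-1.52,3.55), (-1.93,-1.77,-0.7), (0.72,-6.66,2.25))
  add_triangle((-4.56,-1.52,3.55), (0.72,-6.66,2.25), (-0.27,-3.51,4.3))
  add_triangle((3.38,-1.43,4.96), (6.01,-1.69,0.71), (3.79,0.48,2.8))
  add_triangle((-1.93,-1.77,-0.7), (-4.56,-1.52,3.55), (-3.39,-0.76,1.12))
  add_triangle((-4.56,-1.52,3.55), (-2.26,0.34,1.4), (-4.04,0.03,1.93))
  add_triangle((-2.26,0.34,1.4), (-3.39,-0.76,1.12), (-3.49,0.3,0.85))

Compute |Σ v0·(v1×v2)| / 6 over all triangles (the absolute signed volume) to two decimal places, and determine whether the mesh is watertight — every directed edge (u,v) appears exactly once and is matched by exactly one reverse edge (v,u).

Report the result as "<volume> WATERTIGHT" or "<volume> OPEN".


Per-triangle v0·(v1×v2)/6:
  t1: -2.7324
  t2: +0.2370
  t3: +4.6994
  t4: +2.4768
  t5: +1.9700
  t6: +23.5146
  t7: +5.7058
  t8: +5.6255
  t9: +0.5242
  t10: +6.9602
  t11: +0.1462
  t12: +6.5068
  t13: +0.6916
  t14: +3.7714
  t15: +0.6346
  t16: +8.0682
  t17: +1.2477
  t18: +5.6591
  t19: +28.4600
  t20: +3.0128
  t21: +13.9566
  t22: +14.1418
  t23: +8.1913
  t24: +1.9201
  t25: +0.6337
  t26: -0.5445
Σ = +145.4787 → |volume| = 145.48

Directed edges: 78 total, each appears once with its reverse present → watertight.

145.48 WATERTIGHT


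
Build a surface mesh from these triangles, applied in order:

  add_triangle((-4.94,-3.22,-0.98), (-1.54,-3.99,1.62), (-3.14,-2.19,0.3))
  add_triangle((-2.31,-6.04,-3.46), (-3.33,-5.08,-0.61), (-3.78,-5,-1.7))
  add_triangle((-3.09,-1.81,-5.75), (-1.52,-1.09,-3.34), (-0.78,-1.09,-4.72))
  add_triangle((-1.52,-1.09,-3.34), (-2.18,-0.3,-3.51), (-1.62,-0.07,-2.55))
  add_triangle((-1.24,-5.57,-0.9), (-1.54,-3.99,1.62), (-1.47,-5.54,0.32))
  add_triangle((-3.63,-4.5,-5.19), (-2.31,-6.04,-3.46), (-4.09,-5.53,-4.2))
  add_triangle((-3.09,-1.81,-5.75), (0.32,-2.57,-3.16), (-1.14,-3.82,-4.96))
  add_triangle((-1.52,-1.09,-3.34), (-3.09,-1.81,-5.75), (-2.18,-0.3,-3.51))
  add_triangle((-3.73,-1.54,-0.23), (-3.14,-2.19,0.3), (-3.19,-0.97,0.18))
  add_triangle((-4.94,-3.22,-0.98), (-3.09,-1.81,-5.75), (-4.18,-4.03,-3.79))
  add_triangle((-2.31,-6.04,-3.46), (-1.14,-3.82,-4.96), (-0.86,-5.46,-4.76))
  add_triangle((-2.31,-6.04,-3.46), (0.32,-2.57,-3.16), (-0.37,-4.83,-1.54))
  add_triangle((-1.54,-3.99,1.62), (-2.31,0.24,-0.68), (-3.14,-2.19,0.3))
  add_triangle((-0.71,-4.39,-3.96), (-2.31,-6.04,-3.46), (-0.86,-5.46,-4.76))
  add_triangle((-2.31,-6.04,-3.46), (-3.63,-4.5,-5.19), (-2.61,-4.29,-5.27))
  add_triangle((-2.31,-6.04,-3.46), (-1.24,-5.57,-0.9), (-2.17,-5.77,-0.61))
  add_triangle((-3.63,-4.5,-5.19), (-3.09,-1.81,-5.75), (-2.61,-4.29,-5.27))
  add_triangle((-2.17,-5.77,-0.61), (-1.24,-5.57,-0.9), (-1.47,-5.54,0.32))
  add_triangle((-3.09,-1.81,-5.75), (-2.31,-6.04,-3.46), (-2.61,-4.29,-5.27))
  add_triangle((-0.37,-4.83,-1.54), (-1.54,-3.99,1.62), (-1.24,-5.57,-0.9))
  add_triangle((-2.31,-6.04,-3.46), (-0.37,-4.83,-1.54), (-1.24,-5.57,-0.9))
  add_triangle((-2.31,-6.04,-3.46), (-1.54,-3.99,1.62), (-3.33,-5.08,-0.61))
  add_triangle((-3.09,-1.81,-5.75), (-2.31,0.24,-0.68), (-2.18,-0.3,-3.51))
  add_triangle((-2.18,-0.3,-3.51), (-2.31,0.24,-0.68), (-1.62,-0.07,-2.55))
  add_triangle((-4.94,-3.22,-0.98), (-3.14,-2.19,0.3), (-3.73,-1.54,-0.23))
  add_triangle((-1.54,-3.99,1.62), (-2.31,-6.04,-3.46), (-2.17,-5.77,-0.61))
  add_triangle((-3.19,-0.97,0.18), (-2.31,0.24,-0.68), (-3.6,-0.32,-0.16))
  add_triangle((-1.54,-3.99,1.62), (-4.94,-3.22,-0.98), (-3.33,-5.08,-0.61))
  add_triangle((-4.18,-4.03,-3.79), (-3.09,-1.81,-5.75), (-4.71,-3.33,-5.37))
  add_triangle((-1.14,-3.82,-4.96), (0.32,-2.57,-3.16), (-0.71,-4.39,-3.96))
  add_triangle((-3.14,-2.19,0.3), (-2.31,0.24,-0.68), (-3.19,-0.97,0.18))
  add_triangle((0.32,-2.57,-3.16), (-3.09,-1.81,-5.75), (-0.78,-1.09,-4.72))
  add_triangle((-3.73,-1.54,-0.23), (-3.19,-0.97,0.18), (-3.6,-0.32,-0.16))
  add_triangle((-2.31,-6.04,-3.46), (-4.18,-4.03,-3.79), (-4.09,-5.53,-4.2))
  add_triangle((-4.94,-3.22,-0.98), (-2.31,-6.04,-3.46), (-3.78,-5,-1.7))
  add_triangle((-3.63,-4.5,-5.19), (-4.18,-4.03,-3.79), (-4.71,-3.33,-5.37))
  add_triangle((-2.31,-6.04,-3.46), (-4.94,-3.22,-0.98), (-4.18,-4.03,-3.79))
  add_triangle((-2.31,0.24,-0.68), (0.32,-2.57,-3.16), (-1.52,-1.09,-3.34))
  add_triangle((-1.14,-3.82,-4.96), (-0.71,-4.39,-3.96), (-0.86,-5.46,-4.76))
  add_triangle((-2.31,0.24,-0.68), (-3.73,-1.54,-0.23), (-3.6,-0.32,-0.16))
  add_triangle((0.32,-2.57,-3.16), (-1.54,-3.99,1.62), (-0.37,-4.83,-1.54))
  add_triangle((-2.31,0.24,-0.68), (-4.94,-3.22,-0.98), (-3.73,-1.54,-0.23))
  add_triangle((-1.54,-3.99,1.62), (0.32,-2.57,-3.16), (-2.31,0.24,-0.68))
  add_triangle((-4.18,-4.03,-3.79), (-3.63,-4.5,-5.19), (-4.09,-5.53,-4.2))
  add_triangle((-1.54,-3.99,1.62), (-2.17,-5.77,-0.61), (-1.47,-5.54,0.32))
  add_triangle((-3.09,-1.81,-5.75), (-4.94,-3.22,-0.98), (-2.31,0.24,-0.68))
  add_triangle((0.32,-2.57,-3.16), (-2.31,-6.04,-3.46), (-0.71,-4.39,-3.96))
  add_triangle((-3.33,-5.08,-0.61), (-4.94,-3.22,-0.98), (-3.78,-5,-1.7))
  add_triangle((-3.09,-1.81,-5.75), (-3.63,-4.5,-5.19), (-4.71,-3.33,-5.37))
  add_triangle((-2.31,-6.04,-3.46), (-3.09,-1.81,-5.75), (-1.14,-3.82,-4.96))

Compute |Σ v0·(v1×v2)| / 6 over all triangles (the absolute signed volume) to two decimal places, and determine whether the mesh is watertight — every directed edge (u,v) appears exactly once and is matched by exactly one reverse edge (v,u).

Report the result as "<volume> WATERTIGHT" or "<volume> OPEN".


77.34 OPEN

Per-triangle v0·(v1×v2)/6:
  t1: +2.0420
  t2: +2.6988
  t3: -0.1693
  t4: +0.0309
  t5: -0.2376
  t6: +3.2101
  t7: +2.0655
  t8: +0.2012
  t9: +0.3158
  t10: +6.0187
  t11: +2.8995
  t12: +4.1190
  t13: +0.0524
  t14: -0.1947
  t15: +2.8559
  t16: +2.3308
  t17: +2.7303
  t18: +0.9281
  t19: -2.1898
  t20: +1.0232
  t21: +2.3071
  t22: +5.4214
  t23: +1.3721
  t24: +0.1571
  t25: +0.7374
  t26: +0.1825
  t27: -0.1518
  t28: +4.4880
  t29: -1.5919
  t30: +1.1366
  t31: -0.4706
  t32: +3.4171
  t33: +0.2598
  t34: -0.2037
  t35: +2.7208
  t36: +2.3680
  t37: +7.8271
  t38: -1.2615
  t39: +0.0376
  t40: +0.4358
  t41: -1.1223
  t42: +0.8957
  t43: -7.2243
  t44: +1.7563
  t45: +1.2390
  t46: +7.3461
  t47: +0.2492
  t48: +2.3816
  t49: +3.6895
  t50: +8.2131
Σ = +77.3434 → |volume| = 77.34

Directed edges: 150 total; 6 unmatched, e.g. (-1.52,-1.09,-3.34)→(-0.78,-1.09,-4.72) → open.


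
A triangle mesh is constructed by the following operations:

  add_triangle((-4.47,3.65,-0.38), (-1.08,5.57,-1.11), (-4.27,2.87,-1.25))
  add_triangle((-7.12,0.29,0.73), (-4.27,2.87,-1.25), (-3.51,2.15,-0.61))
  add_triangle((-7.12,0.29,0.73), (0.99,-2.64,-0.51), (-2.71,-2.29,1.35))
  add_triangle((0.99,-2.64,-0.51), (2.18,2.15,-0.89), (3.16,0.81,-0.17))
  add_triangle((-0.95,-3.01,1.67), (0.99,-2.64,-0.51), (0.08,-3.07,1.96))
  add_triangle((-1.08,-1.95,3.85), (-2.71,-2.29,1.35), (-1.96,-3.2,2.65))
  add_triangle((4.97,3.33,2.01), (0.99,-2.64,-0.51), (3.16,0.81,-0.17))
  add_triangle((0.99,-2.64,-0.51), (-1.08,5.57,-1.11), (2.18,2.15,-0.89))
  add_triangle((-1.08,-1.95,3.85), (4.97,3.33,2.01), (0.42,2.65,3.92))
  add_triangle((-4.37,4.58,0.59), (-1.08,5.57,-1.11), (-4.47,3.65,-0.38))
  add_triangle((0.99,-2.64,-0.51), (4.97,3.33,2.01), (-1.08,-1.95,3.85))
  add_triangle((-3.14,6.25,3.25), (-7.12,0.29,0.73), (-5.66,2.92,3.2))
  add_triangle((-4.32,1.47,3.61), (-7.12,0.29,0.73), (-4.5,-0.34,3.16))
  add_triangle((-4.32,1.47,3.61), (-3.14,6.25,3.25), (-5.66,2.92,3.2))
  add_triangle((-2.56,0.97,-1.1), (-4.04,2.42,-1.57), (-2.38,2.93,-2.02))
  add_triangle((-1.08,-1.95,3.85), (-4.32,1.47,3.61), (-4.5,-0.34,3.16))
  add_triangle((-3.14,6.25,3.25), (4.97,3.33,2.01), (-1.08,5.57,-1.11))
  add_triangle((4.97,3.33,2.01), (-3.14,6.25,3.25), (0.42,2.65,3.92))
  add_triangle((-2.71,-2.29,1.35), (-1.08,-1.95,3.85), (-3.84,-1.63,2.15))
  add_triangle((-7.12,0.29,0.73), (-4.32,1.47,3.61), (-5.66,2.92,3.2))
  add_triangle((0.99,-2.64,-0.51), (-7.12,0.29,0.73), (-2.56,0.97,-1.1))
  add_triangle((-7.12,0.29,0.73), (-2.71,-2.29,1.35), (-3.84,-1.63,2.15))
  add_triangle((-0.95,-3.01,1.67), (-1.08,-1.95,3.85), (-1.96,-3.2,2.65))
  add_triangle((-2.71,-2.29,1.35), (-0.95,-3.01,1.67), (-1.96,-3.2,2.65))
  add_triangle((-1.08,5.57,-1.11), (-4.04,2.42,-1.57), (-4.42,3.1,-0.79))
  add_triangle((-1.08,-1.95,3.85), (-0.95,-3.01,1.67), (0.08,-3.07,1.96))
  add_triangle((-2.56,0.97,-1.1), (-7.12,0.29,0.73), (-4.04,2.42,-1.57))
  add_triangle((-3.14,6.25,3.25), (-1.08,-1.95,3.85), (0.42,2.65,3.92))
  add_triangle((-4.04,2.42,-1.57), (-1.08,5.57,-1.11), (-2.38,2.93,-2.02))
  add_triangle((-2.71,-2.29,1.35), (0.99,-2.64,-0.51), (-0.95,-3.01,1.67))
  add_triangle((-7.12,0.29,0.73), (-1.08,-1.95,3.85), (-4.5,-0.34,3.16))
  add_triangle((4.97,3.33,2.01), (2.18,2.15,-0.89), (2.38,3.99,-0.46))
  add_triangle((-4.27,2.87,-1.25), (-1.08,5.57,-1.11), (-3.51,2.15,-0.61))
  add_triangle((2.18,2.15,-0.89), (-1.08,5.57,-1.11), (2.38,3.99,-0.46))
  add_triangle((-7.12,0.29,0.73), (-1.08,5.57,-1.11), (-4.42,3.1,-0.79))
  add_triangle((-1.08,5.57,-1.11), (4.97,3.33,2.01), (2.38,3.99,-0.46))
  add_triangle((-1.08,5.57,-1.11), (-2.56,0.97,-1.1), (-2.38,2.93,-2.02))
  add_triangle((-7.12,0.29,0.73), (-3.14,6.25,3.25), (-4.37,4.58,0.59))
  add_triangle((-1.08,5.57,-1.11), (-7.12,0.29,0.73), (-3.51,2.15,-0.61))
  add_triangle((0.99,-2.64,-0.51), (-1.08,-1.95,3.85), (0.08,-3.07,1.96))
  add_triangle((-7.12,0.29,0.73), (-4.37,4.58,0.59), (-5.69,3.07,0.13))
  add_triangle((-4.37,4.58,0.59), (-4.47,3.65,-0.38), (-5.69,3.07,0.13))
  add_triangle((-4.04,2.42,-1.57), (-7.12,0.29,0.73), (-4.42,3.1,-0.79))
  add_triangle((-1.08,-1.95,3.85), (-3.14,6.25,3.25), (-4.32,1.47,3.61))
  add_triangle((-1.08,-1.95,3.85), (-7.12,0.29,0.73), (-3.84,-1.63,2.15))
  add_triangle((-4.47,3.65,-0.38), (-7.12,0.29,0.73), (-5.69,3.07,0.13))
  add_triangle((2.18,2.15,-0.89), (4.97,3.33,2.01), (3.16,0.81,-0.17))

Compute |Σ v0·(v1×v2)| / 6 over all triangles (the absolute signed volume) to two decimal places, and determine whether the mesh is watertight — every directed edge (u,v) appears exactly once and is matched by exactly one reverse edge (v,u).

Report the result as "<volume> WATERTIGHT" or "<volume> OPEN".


Per-triangle v0·(v1×v2)/6:
  t1: +3.5658
  t2: -0.9168
  t3: +4.4711
  t4: +1.5604
  t5: +1.2739
  t6: +1.5252
  t7: +2.9762
  t8: +2.2929
  t9: +12.2202
  t10: +4.1256
  t11: +12.6545
  t12: +9.6869
  t13: +6.1107
  t14: +6.1552
  t15: +0.5220
  t16: +4.9730
  t17: +28.2217
  t18: +17.0822
  t19: +2.5268
  t20: +6.0849
  t21: +4.6228
  t22: +2.7299
  t23: +1.1155
  t24: +0.8340
  t25: +3.2854
  t26: +1.5165
  t27: +1.6082
  t28: +14.3274
  t29: +2.9309
  t30: +1.8960
  t31: +4.0635
  t32: +2.7029
  t33: -1.3212
  t34: +2.1592
  t35: +3.9223
  t36: +6.0802
  t37: -1.6371
  t38: +14.2641
  t39: -3.4526
  t40: -0.0424
  t41: +2.8465
  t42: +1.5916
  t43: +3.5481
  t44: +12.0409
  t45: +3.7710
  t46: +0.9576
  t47: +2.7453
Σ = +216.2188 → |volume| = 216.22

Directed edges: 141 total; 9 unmatched, e.g. (-4.27,2.87,-1.25)→(-4.47,3.65,-0.38) → open.

216.22 OPEN


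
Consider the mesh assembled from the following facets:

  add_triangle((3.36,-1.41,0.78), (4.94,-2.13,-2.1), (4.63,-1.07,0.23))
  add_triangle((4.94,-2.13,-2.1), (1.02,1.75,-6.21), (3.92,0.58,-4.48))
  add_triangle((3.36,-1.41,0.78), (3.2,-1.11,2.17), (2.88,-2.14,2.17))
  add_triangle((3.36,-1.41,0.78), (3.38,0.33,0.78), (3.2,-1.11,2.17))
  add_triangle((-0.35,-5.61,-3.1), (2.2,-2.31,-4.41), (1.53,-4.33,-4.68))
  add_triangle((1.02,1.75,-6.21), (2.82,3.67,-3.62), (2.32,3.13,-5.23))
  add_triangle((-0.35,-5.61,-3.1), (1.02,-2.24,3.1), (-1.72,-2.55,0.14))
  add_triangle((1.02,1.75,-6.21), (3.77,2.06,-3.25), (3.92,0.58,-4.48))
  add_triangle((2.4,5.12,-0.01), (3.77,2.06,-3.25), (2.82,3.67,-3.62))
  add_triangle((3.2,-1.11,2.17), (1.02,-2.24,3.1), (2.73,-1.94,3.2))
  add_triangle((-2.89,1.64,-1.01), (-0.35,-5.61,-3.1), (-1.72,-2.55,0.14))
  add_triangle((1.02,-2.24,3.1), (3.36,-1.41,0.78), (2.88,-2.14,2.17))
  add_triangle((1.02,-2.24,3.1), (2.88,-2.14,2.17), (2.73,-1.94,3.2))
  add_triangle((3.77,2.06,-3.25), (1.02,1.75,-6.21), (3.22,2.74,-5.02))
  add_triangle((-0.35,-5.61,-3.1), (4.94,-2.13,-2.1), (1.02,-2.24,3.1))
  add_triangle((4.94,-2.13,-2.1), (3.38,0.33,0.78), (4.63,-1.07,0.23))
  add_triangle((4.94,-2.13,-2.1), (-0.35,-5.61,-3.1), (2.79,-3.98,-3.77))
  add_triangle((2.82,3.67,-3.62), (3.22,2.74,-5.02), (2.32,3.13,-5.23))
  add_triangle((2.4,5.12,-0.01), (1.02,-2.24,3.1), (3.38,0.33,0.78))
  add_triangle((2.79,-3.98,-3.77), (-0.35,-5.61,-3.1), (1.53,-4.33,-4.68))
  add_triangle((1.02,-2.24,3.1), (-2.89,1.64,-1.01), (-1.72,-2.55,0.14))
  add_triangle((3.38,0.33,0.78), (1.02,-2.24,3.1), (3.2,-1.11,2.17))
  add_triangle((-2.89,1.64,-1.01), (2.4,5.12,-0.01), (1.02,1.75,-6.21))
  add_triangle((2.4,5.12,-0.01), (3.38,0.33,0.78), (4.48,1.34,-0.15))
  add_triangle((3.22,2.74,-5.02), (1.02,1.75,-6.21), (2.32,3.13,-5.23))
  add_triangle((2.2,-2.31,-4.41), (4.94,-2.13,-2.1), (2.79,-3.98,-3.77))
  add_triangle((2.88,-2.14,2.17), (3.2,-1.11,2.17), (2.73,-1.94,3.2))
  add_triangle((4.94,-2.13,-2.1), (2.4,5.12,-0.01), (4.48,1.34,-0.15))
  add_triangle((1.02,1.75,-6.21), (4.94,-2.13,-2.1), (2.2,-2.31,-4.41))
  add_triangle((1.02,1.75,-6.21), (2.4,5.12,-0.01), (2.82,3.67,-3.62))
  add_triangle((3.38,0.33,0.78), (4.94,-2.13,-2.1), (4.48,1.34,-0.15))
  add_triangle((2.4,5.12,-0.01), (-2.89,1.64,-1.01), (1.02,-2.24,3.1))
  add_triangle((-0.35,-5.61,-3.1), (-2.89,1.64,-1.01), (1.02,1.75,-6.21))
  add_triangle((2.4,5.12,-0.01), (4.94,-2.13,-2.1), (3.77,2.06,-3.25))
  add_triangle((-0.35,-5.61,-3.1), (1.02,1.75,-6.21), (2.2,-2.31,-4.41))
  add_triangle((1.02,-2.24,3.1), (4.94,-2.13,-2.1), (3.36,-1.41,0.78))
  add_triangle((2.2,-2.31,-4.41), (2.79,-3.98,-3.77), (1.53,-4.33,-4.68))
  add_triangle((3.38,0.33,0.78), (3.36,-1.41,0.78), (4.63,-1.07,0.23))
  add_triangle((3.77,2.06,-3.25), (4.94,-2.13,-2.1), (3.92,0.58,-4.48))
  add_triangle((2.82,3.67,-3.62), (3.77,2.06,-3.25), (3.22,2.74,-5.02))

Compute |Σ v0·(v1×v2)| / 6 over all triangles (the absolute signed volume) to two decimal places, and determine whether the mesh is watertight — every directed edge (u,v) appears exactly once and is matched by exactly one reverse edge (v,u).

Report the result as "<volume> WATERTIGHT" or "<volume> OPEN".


Per-triangle v0·(v1×v2)/6:
  t1: +1.6141
  t2: +5.7241
  t3: +0.9402
  t4: +1.3979
  t5: +0.2609
  t6: +0.1922
  t7: +8.0106
  t8: +6.0566
  t9: +5.5997
  t10: -0.0813
  t11: +7.1307
  t12: +0.0300
  t13: +0.9122
  t14: +1.6025
  t15: +21.5757
  t16: +1.5442
  t17: +4.8281
  t18: +1.5814
  t19: +7.1411
  t20: +3.8541
  t21: +4.0666
  t22: +0.4087
  t23: +19.5493
  t24: +2.9716
  t25: +2.1021
  t26: +5.0484
  t27: +0.7058
  t28: +6.1694
  t29: +12.7396
  t30: +5.2086
  t31: +3.3896
  t32: +7.8865
  t33: +21.7119
  t34: +11.4135
  t35: +13.0617
  t36: +3.3859
  t37: +2.4415
  t38: +0.8249
  t39: +5.4585
  t40: +2.2696
Σ = +210.7286 → |volume| = 210.73

Directed edges: 120 total, each appears once with its reverse present → watertight.

210.73 WATERTIGHT


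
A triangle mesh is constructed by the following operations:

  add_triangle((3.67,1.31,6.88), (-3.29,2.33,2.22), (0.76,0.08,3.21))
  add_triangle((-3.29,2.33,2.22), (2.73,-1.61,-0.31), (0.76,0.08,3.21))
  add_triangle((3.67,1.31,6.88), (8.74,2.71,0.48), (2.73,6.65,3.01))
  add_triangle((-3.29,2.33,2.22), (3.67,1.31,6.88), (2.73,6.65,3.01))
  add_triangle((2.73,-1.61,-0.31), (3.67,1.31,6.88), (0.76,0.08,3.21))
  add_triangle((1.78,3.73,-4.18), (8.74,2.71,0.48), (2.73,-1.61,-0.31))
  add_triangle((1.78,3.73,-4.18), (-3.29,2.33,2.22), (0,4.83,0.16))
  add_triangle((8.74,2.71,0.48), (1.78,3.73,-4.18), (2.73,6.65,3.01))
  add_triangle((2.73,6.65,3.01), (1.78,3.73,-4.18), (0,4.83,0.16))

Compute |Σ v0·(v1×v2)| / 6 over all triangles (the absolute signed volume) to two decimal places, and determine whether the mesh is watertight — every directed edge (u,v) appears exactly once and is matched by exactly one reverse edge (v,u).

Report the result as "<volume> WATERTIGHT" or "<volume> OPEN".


Per-triangle v0·(v1×v2)/6:
  t1: +4.8081
  t2: -0.1408
  t3: +55.7413
  t4: +33.6360
  t5: +3.4573
  t6: +17.4362
  t7: +8.3273
  t8: +49.4036
  t9: +13.4551
Σ = +186.1242 → |volume| = 186.12

Directed edges: 27 total; 9 unmatched, e.g. (-3.29,2.33,2.22)→(2.73,-1.61,-0.31) → open.

186.12 OPEN


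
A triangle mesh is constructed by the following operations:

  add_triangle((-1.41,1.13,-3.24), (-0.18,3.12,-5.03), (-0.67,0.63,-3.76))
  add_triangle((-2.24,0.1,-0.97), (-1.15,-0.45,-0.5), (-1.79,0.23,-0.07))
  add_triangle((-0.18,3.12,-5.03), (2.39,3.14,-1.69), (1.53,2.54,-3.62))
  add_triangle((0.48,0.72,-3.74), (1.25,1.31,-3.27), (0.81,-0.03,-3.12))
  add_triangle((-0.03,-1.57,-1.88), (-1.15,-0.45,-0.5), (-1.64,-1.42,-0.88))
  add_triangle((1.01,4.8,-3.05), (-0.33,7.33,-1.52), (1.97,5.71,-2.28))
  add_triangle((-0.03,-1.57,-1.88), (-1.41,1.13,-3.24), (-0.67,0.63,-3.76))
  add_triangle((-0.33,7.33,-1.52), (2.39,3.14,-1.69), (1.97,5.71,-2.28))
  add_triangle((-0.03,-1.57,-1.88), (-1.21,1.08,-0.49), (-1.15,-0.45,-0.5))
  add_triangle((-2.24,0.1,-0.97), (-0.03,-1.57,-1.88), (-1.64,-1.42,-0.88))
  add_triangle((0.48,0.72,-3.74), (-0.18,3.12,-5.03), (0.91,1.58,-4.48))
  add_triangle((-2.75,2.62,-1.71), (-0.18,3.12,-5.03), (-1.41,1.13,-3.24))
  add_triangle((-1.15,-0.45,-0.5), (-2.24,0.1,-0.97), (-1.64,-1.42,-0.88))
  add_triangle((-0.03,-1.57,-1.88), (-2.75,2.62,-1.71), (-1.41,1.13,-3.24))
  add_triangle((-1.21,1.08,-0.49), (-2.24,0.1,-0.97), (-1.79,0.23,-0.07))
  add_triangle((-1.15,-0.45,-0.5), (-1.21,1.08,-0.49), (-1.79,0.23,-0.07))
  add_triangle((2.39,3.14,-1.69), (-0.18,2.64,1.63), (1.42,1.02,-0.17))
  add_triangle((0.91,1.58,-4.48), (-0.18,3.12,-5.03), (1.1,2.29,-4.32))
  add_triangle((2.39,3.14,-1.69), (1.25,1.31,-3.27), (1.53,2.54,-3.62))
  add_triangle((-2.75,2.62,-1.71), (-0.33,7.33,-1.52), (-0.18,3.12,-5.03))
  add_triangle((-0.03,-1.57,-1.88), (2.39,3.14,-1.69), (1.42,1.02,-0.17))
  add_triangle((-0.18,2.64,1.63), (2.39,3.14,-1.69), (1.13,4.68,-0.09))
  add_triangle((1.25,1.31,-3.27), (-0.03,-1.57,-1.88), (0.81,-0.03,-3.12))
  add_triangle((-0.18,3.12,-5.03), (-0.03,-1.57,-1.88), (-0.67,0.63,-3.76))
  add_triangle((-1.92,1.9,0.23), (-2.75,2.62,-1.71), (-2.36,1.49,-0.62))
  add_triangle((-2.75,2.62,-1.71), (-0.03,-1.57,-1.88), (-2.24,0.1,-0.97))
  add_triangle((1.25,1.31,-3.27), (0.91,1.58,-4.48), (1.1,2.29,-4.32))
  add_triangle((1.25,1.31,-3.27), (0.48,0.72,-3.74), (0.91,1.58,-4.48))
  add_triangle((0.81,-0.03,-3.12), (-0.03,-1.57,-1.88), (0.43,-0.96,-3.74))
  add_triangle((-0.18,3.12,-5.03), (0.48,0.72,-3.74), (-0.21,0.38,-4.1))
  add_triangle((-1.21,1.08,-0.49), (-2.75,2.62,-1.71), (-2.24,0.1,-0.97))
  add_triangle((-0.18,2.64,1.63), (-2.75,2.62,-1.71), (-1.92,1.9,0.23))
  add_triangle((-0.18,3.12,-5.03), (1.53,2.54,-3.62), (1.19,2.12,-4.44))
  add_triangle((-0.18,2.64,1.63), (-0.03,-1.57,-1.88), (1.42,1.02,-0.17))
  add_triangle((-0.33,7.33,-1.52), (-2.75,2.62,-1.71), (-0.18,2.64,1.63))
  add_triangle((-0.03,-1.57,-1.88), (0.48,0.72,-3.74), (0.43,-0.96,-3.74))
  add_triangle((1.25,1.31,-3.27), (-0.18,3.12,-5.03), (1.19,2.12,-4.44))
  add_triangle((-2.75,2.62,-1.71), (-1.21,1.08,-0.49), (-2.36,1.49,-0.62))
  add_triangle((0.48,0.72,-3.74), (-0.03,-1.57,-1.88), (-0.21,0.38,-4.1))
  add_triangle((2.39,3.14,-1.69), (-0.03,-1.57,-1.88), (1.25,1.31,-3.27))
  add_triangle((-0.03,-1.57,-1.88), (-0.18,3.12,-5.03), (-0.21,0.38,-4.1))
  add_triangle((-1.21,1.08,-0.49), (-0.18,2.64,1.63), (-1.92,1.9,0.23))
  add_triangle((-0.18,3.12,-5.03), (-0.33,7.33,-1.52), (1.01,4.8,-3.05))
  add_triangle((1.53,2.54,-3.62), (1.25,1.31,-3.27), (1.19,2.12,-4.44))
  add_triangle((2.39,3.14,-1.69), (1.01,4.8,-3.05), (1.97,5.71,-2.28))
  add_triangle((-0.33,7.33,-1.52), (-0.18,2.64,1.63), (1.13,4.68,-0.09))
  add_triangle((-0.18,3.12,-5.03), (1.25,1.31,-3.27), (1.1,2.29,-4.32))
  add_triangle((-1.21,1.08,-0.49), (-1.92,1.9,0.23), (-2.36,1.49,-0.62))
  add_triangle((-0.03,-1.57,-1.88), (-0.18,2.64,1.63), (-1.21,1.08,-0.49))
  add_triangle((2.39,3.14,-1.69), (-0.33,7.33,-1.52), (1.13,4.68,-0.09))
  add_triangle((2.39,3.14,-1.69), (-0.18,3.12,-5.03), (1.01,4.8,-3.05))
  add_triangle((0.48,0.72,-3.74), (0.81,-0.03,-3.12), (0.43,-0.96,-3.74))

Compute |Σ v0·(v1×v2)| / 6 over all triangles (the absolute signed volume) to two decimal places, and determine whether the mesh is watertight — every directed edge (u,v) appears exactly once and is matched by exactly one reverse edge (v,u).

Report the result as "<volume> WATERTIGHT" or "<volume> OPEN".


Per-triangle v0·(v1×v2)/6:
  t1: +1.4518
  t2: +0.1319
  t3: +2.3049
  t4: +0.5001
  t5: -0.2286
  t6: +3.9485
  t7: +0.8714
  t8: +0.5627
  t9: -0.5451
  t10: +0.9412
  t11: +0.8186
  t12: +3.6746
  t13: +0.0307
  t14: +1.5495
  t15: +0.2682
  t16: -0.2044
  t17: +1.4619
  t18: +0.9113
  t19: +0.8395
  t20: +14.0372
  t21: +1.1489
  t22: +1.1003
  t23: -0.0377
  t24: +1.2814
  t25: +0.5225
  t26: +2.0452
  t27: +0.3092
  t28: +0.2293
  t29: +0.1876
  t30: +1.1980
  t31: +0.2305
  t32: +1.5545
  t33: +1.2152
  t34: -0.6451
  t35: +7.0887
  t36: +0.2239
  t37: +0.0857
  t38: -0.0629
  t39: +0.8173
  t40: +1.2031
  t41: -0.2127
  t42: -0.4398
  t43: +6.6645
  t44: +0.3285
  t45: +1.6775
  t46: +3.6322
  t47: -0.3090
  t48: -0.1379
  t49: -0.3856
  t50: +4.4244
  t51: +4.0118
  t52: +0.4486
Σ = +72.7237 → |volume| = 72.72

Directed edges: 156 total, each appears once with its reverse present → watertight.

72.72 WATERTIGHT
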